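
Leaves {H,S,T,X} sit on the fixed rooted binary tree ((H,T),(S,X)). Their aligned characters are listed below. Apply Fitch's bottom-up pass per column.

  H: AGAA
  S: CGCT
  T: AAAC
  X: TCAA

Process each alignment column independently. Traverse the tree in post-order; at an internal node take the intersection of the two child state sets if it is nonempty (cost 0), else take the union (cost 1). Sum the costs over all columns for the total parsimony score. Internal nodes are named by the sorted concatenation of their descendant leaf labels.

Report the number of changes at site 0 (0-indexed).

site 0, node HT: H={A} ∩ T={A} → {A} (+0)
site 0, node SX: S={C} ∪ X={T} → {C,T} (+1)
site 0, node HSTX: HT={A} ∪ SX={C,T} → {A,C,T} (+1)
site 1, node HT: H={G} ∪ T={A} → {A,G} (+1)
site 1, node SX: S={G} ∪ X={C} → {C,G} (+1)
site 1, node HSTX: HT={A,G} ∩ SX={C,G} → {G} (+0)
site 2, node HT: H={A} ∩ T={A} → {A} (+0)
site 2, node SX: S={C} ∪ X={A} → {A,C} (+1)
site 2, node HSTX: HT={A} ∩ SX={A,C} → {A} (+0)
site 3, node HT: H={A} ∪ T={C} → {A,C} (+1)
site 3, node SX: S={T} ∪ X={A} → {A,T} (+1)
site 3, node HSTX: HT={A,C} ∩ SX={A,T} → {A} (+0)
per-site changes: [2, 2, 1, 2]; total = 7

2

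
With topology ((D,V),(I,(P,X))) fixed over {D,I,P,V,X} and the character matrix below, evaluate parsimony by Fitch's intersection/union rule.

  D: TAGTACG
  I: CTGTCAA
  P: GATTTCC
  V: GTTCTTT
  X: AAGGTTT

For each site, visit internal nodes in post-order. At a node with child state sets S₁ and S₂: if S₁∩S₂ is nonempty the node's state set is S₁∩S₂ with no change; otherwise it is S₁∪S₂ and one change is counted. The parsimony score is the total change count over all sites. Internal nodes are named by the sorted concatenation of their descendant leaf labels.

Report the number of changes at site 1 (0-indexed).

[col 0] DV: children D:{T}, V:{G} ∪→ {G,T}; cost 1
[col 0] PX: children P:{G}, X:{A} ∪→ {A,G}; cost 1
[col 0] IPX: children I:{C}, PX:{A,G} ∪→ {A,C,G}; cost 1
[col 0] DIPVX: children DV:{G,T}, IPX:{A,C,G} ∩→ {G}; cost 0
[col 1] DV: children D:{A}, V:{T} ∪→ {A,T}; cost 1
[col 1] PX: children P:{A}, X:{A} ∩→ {A}; cost 0
[col 1] IPX: children I:{T}, PX:{A} ∪→ {A,T}; cost 1
[col 1] DIPVX: children DV:{A,T}, IPX:{A,T} ∩→ {A,T}; cost 0
[col 2] DV: children D:{G}, V:{T} ∪→ {G,T}; cost 1
[col 2] PX: children P:{T}, X:{G} ∪→ {G,T}; cost 1
[col 2] IPX: children I:{G}, PX:{G,T} ∩→ {G}; cost 0
[col 2] DIPVX: children DV:{G,T}, IPX:{G} ∩→ {G}; cost 0
[col 3] DV: children D:{T}, V:{C} ∪→ {C,T}; cost 1
[col 3] PX: children P:{T}, X:{G} ∪→ {G,T}; cost 1
[col 3] IPX: children I:{T}, PX:{G,T} ∩→ {T}; cost 0
[col 3] DIPVX: children DV:{C,T}, IPX:{T} ∩→ {T}; cost 0
[col 4] DV: children D:{A}, V:{T} ∪→ {A,T}; cost 1
[col 4] PX: children P:{T}, X:{T} ∩→ {T}; cost 0
[col 4] IPX: children I:{C}, PX:{T} ∪→ {C,T}; cost 1
[col 4] DIPVX: children DV:{A,T}, IPX:{C,T} ∩→ {T}; cost 0
[col 5] DV: children D:{C}, V:{T} ∪→ {C,T}; cost 1
[col 5] PX: children P:{C}, X:{T} ∪→ {C,T}; cost 1
[col 5] IPX: children I:{A}, PX:{C,T} ∪→ {A,C,T}; cost 1
[col 5] DIPVX: children DV:{C,T}, IPX:{A,C,T} ∩→ {C,T}; cost 0
[col 6] DV: children D:{G}, V:{T} ∪→ {G,T}; cost 1
[col 6] PX: children P:{C}, X:{T} ∪→ {C,T}; cost 1
[col 6] IPX: children I:{A}, PX:{C,T} ∪→ {A,C,T}; cost 1
[col 6] DIPVX: children DV:{G,T}, IPX:{A,C,T} ∩→ {T}; cost 0
per-site changes: [3, 2, 2, 2, 2, 3, 3]; total = 17

2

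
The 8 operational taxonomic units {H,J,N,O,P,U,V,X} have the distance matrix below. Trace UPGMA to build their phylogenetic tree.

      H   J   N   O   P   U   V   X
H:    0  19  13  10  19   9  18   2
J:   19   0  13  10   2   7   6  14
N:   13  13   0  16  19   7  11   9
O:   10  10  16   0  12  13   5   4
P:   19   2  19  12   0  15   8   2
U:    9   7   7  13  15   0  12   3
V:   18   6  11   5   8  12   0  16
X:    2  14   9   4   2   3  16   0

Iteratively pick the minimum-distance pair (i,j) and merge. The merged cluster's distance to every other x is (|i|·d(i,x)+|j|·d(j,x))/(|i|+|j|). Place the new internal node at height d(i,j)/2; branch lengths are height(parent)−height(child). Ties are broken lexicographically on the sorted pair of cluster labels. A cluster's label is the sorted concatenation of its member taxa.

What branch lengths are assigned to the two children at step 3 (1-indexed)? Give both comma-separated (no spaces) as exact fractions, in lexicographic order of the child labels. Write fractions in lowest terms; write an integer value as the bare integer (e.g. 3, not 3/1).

5/2,5/2

1. join H+X (d=2) ⇒ HX; edges |H|=1, |X|=1
  updated: d(HX,J)=33/2, d(HX,N)=11, d(HX,O)=7, d(HX,P)=21/2, d(HX,U)=6, d(HX,V)=17
2. join J+P (d=2) ⇒ JP; edges |J|=1, |P|=1
  updated: d(HX,JP)=27/2, d(JP,N)=16, d(JP,O)=11, d(JP,U)=11, d(JP,V)=7
3. join O+V (d=5) ⇒ OV; edges |O|=5/2, |V|=5/2
  updated: d(HX,OV)=12, d(JP,OV)=9, d(N,OV)=27/2, d(OV,U)=25/2
4. join HX+U (d=6) ⇒ HUX; edges |HX|=2, |U|=3
  updated: d(HUX,JP)=38/3, d(HUX,N)=29/3, d(HUX,OV)=73/6
5. join JP+OV (d=9) ⇒ JOPV; edges |JP|=7/2, |OV|=2
  updated: d(HUX,JOPV)=149/12, d(JOPV,N)=59/4
6. join HUX+N (d=29/3) ⇒ HNUX; edges |HUX|=11/6, |N|=29/6
  updated: d(HNUX,JOPV)=13
7. join HNUX+JOPV (d=13) ⇒ HJNOPUVX; edges |HNUX|=5/3, |JOPV|=2
final tree: ((((H:1,X:1):2,U:3):11/6,N:29/6):5/3,((J:1,P:1):7/2,(O:5/2,V:5/2):2):2)
total length: 179/6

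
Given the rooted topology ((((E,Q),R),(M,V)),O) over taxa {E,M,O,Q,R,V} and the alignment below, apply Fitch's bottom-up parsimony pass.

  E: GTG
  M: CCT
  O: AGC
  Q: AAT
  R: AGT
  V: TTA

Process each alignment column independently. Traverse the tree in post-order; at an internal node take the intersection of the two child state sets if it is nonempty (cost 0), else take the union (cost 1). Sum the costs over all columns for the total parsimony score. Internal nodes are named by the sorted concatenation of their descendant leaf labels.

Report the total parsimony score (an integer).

site 0, node EQ: E={G} ∪ Q={A} → {A,G} (+1)
site 0, node EQR: EQ={A,G} ∩ R={A} → {A} (+0)
site 0, node MV: M={C} ∪ V={T} → {C,T} (+1)
site 0, node EMQRV: EQR={A} ∪ MV={C,T} → {A,C,T} (+1)
site 0, node EMOQRV: EMQRV={A,C,T} ∩ O={A} → {A} (+0)
site 1, node EQ: E={T} ∪ Q={A} → {A,T} (+1)
site 1, node EQR: EQ={A,T} ∪ R={G} → {A,G,T} (+1)
site 1, node MV: M={C} ∪ V={T} → {C,T} (+1)
site 1, node EMQRV: EQR={A,G,T} ∩ MV={C,T} → {T} (+0)
site 1, node EMOQRV: EMQRV={T} ∪ O={G} → {G,T} (+1)
site 2, node EQ: E={G} ∪ Q={T} → {G,T} (+1)
site 2, node EQR: EQ={G,T} ∩ R={T} → {T} (+0)
site 2, node MV: M={T} ∪ V={A} → {A,T} (+1)
site 2, node EMQRV: EQR={T} ∩ MV={A,T} → {T} (+0)
site 2, node EMOQRV: EMQRV={T} ∪ O={C} → {C,T} (+1)
per-site changes: [3, 4, 3]; total = 10

10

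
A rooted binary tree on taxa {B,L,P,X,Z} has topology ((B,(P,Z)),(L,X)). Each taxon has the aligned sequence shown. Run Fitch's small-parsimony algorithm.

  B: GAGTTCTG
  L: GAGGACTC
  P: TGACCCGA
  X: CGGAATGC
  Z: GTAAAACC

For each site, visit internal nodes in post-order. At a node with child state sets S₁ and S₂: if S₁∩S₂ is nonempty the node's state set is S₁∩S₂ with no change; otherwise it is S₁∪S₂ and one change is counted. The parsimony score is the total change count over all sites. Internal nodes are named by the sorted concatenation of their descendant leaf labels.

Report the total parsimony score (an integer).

PZ@0: {T} ∪ {G} = {G,T} (union, +1)
BPZ@0: {G} ∩ {G,T} = {G} (intersection, +0)
LX@0: {G} ∪ {C} = {C,G} (union, +1)
BLPXZ@0: {G} ∩ {C,G} = {G} (intersection, +0)
PZ@1: {G} ∪ {T} = {G,T} (union, +1)
BPZ@1: {A} ∪ {G,T} = {A,G,T} (union, +1)
LX@1: {A} ∪ {G} = {A,G} (union, +1)
BLPXZ@1: {A,G,T} ∩ {A,G} = {A,G} (intersection, +0)
PZ@2: {A} ∩ {A} = {A} (intersection, +0)
BPZ@2: {G} ∪ {A} = {A,G} (union, +1)
LX@2: {G} ∩ {G} = {G} (intersection, +0)
BLPXZ@2: {A,G} ∩ {G} = {G} (intersection, +0)
PZ@3: {C} ∪ {A} = {A,C} (union, +1)
BPZ@3: {T} ∪ {A,C} = {A,C,T} (union, +1)
LX@3: {G} ∪ {A} = {A,G} (union, +1)
BLPXZ@3: {A,C,T} ∩ {A,G} = {A} (intersection, +0)
PZ@4: {C} ∪ {A} = {A,C} (union, +1)
BPZ@4: {T} ∪ {A,C} = {A,C,T} (union, +1)
LX@4: {A} ∩ {A} = {A} (intersection, +0)
BLPXZ@4: {A,C,T} ∩ {A} = {A} (intersection, +0)
PZ@5: {C} ∪ {A} = {A,C} (union, +1)
BPZ@5: {C} ∩ {A,C} = {C} (intersection, +0)
LX@5: {C} ∪ {T} = {C,T} (union, +1)
BLPXZ@5: {C} ∩ {C,T} = {C} (intersection, +0)
PZ@6: {G} ∪ {C} = {C,G} (union, +1)
BPZ@6: {T} ∪ {C,G} = {C,G,T} (union, +1)
LX@6: {T} ∪ {G} = {G,T} (union, +1)
BLPXZ@6: {C,G,T} ∩ {G,T} = {G,T} (intersection, +0)
PZ@7: {A} ∪ {C} = {A,C} (union, +1)
BPZ@7: {G} ∪ {A,C} = {A,C,G} (union, +1)
LX@7: {C} ∩ {C} = {C} (intersection, +0)
BLPXZ@7: {A,C,G} ∩ {C} = {C} (intersection, +0)
per-site changes: [2, 3, 1, 3, 2, 2, 3, 2]; total = 18

18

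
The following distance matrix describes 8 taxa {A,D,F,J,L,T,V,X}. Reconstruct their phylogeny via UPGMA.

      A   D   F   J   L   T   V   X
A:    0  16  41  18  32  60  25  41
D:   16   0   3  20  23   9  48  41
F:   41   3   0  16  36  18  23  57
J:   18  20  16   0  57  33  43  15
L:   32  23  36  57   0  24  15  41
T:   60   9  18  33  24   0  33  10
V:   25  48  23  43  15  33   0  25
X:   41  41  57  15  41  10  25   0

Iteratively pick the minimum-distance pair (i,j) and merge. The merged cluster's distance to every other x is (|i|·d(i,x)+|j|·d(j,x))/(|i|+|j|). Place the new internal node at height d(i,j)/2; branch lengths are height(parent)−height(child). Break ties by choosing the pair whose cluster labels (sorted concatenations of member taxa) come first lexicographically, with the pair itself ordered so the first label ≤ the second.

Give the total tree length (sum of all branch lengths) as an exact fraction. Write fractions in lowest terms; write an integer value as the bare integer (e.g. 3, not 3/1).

1361/16

iteration 1: select D,F (d=3); attach at lengths (3/2, 3/2); label the merged cluster DF
  updated: d(A,DF)=57/2, d(DF,J)=18, d(DF,L)=59/2, d(DF,T)=27/2, d(DF,V)=71/2, d(DF,X)=49
iteration 2: select T,X (d=10); attach at lengths (5, 5); label the merged cluster TX
  updated: d(A,TX)=101/2, d(DF,TX)=125/4, d(J,TX)=24, d(L,TX)=65/2, d(TX,V)=29
iteration 3: select L,V (d=15); attach at lengths (15/2, 15/2); label the merged cluster LV
  updated: d(A,LV)=57/2, d(DF,LV)=65/2, d(J,LV)=50, d(LV,TX)=123/4
iteration 4: select A,J (d=18); attach at lengths (9, 9); label the merged cluster AJ
  updated: d(AJ,DF)=93/4, d(AJ,LV)=157/4, d(AJ,TX)=149/4
iteration 5: select AJ,DF (d=93/4); attach at lengths (21/8, 81/8); label the merged cluster ADFJ
  updated: d(ADFJ,LV)=287/8, d(ADFJ,TX)=137/4
iteration 6: select LV,TX (d=123/4); attach at lengths (63/8, 83/8); label the merged cluster LTVX
  updated: d(ADFJ,LTVX)=561/16
iteration 7: select ADFJ,LTVX (d=561/16); attach at lengths (189/32, 69/32); label the merged cluster ADFJLTVX
final tree: (((A:9,J:9):21/8,(D:3/2,F:3/2):81/8):189/32,((L:15/2,V:15/2):63/8,(T:5,X:5):83/8):69/32)
total length: 1361/16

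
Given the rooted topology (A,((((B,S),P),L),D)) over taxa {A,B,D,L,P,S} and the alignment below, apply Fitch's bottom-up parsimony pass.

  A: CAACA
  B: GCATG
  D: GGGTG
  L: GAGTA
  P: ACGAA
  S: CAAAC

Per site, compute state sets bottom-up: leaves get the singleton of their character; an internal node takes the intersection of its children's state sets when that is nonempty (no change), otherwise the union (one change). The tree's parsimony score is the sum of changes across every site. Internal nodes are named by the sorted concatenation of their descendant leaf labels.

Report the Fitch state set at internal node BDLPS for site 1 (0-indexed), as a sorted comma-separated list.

site 0, node BS: B={G} ∪ S={C} → {C,G} (+1)
site 0, node BPS: BS={C,G} ∪ P={A} → {A,C,G} (+1)
site 0, node BLPS: BPS={A,C,G} ∩ L={G} → {G} (+0)
site 0, node BDLPS: BLPS={G} ∩ D={G} → {G} (+0)
site 0, node ABDLPS: A={C} ∪ BDLPS={G} → {C,G} (+1)
site 1, node BS: B={C} ∪ S={A} → {A,C} (+1)
site 1, node BPS: BS={A,C} ∩ P={C} → {C} (+0)
site 1, node BLPS: BPS={C} ∪ L={A} → {A,C} (+1)
site 1, node BDLPS: BLPS={A,C} ∪ D={G} → {A,C,G} (+1)
site 1, node ABDLPS: A={A} ∩ BDLPS={A,C,G} → {A} (+0)
site 2, node BS: B={A} ∩ S={A} → {A} (+0)
site 2, node BPS: BS={A} ∪ P={G} → {A,G} (+1)
site 2, node BLPS: BPS={A,G} ∩ L={G} → {G} (+0)
site 2, node BDLPS: BLPS={G} ∩ D={G} → {G} (+0)
site 2, node ABDLPS: A={A} ∪ BDLPS={G} → {A,G} (+1)
site 3, node BS: B={T} ∪ S={A} → {A,T} (+1)
site 3, node BPS: BS={A,T} ∩ P={A} → {A} (+0)
site 3, node BLPS: BPS={A} ∪ L={T} → {A,T} (+1)
site 3, node BDLPS: BLPS={A,T} ∩ D={T} → {T} (+0)
site 3, node ABDLPS: A={C} ∪ BDLPS={T} → {C,T} (+1)
site 4, node BS: B={G} ∪ S={C} → {C,G} (+1)
site 4, node BPS: BS={C,G} ∪ P={A} → {A,C,G} (+1)
site 4, node BLPS: BPS={A,C,G} ∩ L={A} → {A} (+0)
site 4, node BDLPS: BLPS={A} ∪ D={G} → {A,G} (+1)
site 4, node ABDLPS: A={A} ∩ BDLPS={A,G} → {A} (+0)
per-site changes: [3, 3, 2, 3, 3]; total = 14

A,C,G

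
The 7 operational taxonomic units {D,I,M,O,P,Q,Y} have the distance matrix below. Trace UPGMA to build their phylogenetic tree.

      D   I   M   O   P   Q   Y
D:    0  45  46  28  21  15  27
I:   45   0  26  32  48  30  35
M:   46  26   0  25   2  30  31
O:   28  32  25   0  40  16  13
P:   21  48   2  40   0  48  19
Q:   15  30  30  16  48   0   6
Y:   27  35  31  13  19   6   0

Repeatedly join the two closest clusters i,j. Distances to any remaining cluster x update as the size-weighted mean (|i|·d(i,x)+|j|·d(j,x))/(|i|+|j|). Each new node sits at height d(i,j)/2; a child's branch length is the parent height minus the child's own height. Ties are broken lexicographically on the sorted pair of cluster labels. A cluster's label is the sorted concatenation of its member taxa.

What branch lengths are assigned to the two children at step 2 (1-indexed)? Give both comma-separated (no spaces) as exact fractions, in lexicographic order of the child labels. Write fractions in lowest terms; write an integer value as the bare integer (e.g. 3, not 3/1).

1. join M+P (d=2) ⇒ MP; edges |M|=1, |P|=1
  updated: d(D,MP)=67/2, d(I,MP)=37, d(MP,O)=65/2, d(MP,Q)=39, d(MP,Y)=25
2. join Q+Y (d=6) ⇒ QY; edges |Q|=3, |Y|=3
  updated: d(D,QY)=21, d(I,QY)=65/2, d(MP,QY)=32, d(O,QY)=29/2
3. join O+QY (d=29/2) ⇒ OQY; edges |O|=29/4, |QY|=17/4
  updated: d(D,OQY)=70/3, d(I,OQY)=97/3, d(MP,OQY)=193/6
4. join D+OQY (d=70/3) ⇒ DOQY; edges |D|=35/3, |OQY|=53/12
  updated: d(DOQY,I)=71/2, d(DOQY,MP)=65/2
5. join DOQY+MP (d=65/2) ⇒ DMOPQY; edges |DOQY|=55/12, |MP|=61/4
  updated: d(DMOPQY,I)=36
6. join DMOPQY+I (d=36) ⇒ DIMOPQY; edges |DMOPQY|=7/4, |I|=18
final tree: (((D:35/3,(O:29/4,(Q:3,Y:3):17/4):53/12):55/12,(M:1,P:1):61/4):7/4,I:18)
total length: 451/6

3,3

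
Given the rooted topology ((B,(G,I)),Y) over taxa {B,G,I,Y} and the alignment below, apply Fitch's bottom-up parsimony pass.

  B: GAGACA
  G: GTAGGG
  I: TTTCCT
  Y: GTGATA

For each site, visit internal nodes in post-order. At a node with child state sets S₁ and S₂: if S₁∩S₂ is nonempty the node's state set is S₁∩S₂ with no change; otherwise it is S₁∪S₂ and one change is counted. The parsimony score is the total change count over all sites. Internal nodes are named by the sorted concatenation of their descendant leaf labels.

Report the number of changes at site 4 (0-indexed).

GI@0: {G} ∪ {T} = {G,T} (union, +1)
BGI@0: {G} ∩ {G,T} = {G} (intersection, +0)
BGIY@0: {G} ∩ {G} = {G} (intersection, +0)
GI@1: {T} ∩ {T} = {T} (intersection, +0)
BGI@1: {A} ∪ {T} = {A,T} (union, +1)
BGIY@1: {A,T} ∩ {T} = {T} (intersection, +0)
GI@2: {A} ∪ {T} = {A,T} (union, +1)
BGI@2: {G} ∪ {A,T} = {A,G,T} (union, +1)
BGIY@2: {A,G,T} ∩ {G} = {G} (intersection, +0)
GI@3: {G} ∪ {C} = {C,G} (union, +1)
BGI@3: {A} ∪ {C,G} = {A,C,G} (union, +1)
BGIY@3: {A,C,G} ∩ {A} = {A} (intersection, +0)
GI@4: {G} ∪ {C} = {C,G} (union, +1)
BGI@4: {C} ∩ {C,G} = {C} (intersection, +0)
BGIY@4: {C} ∪ {T} = {C,T} (union, +1)
GI@5: {G} ∪ {T} = {G,T} (union, +1)
BGI@5: {A} ∪ {G,T} = {A,G,T} (union, +1)
BGIY@5: {A,G,T} ∩ {A} = {A} (intersection, +0)
per-site changes: [1, 1, 2, 2, 2, 2]; total = 10

2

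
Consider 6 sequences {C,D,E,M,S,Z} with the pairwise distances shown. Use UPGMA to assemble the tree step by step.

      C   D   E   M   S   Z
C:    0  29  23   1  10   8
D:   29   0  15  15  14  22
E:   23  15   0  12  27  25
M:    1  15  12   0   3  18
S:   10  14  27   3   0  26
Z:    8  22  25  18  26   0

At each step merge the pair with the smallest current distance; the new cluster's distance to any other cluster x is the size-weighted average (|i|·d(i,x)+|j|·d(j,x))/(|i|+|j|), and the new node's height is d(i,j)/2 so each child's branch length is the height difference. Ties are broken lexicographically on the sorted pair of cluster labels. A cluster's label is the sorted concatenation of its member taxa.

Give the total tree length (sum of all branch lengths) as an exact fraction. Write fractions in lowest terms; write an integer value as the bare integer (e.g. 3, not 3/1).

iteration 1: select C,M (d=1); attach at lengths (1/2, 1/2); label the merged cluster CM
  updated: d(CM,D)=22, d(CM,E)=35/2, d(CM,S)=13/2, d(CM,Z)=13
iteration 2: select CM,S (d=13/2); attach at lengths (11/4, 13/4); label the merged cluster CMS
  updated: d(CMS,D)=58/3, d(CMS,E)=62/3, d(CMS,Z)=52/3
iteration 3: select D,E (d=15); attach at lengths (15/2, 15/2); label the merged cluster DE
  updated: d(CMS,DE)=20, d(DE,Z)=47/2
iteration 4: select CMS,Z (d=52/3); attach at lengths (65/12, 26/3); label the merged cluster CMSZ
  updated: d(CMSZ,DE)=167/8
iteration 5: select CMSZ,DE (d=167/8); attach at lengths (85/48, 47/16); label the merged cluster CDEMSZ
final tree: ((((C:1/2,M:1/2):11/4,S:13/4):65/12,Z:26/3):85/48,(D:15/2,E:15/2):47/16)
total length: 979/24

979/24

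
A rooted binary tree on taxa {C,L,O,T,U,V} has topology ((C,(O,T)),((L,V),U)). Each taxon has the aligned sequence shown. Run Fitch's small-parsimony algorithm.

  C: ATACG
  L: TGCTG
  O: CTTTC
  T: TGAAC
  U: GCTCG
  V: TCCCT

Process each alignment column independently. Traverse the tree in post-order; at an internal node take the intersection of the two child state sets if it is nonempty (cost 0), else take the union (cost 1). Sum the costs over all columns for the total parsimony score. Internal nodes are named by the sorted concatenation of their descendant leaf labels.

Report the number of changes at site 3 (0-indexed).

3

site 0, node OT: O={C} ∪ T={T} → {C,T} (+1)
site 0, node COT: C={A} ∪ OT={C,T} → {A,C,T} (+1)
site 0, node LV: L={T} ∩ V={T} → {T} (+0)
site 0, node LUV: LV={T} ∪ U={G} → {G,T} (+1)
site 0, node CLOTUV: COT={A,C,T} ∩ LUV={G,T} → {T} (+0)
site 1, node OT: O={T} ∪ T={G} → {G,T} (+1)
site 1, node COT: C={T} ∩ OT={G,T} → {T} (+0)
site 1, node LV: L={G} ∪ V={C} → {C,G} (+1)
site 1, node LUV: LV={C,G} ∩ U={C} → {C} (+0)
site 1, node CLOTUV: COT={T} ∪ LUV={C} → {C,T} (+1)
site 2, node OT: O={T} ∪ T={A} → {A,T} (+1)
site 2, node COT: C={A} ∩ OT={A,T} → {A} (+0)
site 2, node LV: L={C} ∩ V={C} → {C} (+0)
site 2, node LUV: LV={C} ∪ U={T} → {C,T} (+1)
site 2, node CLOTUV: COT={A} ∪ LUV={C,T} → {A,C,T} (+1)
site 3, node OT: O={T} ∪ T={A} → {A,T} (+1)
site 3, node COT: C={C} ∪ OT={A,T} → {A,C,T} (+1)
site 3, node LV: L={T} ∪ V={C} → {C,T} (+1)
site 3, node LUV: LV={C,T} ∩ U={C} → {C} (+0)
site 3, node CLOTUV: COT={A,C,T} ∩ LUV={C} → {C} (+0)
site 4, node OT: O={C} ∩ T={C} → {C} (+0)
site 4, node COT: C={G} ∪ OT={C} → {C,G} (+1)
site 4, node LV: L={G} ∪ V={T} → {G,T} (+1)
site 4, node LUV: LV={G,T} ∩ U={G} → {G} (+0)
site 4, node CLOTUV: COT={C,G} ∩ LUV={G} → {G} (+0)
per-site changes: [3, 3, 3, 3, 2]; total = 14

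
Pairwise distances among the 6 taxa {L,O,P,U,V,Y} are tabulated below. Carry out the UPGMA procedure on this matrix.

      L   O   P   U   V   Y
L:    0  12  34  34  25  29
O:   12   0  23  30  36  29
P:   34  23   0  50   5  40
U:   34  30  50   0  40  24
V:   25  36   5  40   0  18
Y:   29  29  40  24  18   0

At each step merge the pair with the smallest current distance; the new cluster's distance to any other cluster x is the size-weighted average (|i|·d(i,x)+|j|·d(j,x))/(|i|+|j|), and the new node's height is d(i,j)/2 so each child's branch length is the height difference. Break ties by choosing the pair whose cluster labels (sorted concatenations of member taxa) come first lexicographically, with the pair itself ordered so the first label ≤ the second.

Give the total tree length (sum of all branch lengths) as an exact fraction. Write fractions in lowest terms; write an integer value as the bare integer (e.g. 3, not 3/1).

69

1. join P+V (d=5) ⇒ PV; edges |P|=5/2, |V|=5/2
  updated: d(L,PV)=59/2, d(O,PV)=59/2, d(PV,U)=45, d(PV,Y)=29
2. join L+O (d=12) ⇒ LO; edges |L|=6, |O|=6
  updated: d(LO,PV)=59/2, d(LO,U)=32, d(LO,Y)=29
3. join U+Y (d=24) ⇒ UY; edges |U|=12, |Y|=12
  updated: d(LO,UY)=61/2, d(PV,UY)=37
4. join LO+PV (d=59/2) ⇒ LOPV; edges |LO|=35/4, |PV|=49/4
  updated: d(LOPV,UY)=135/4
5. join LOPV+UY (d=135/4) ⇒ LOPUVY; edges |LOPV|=17/8, |UY|=39/8
final tree: (((L:6,O:6):35/4,(P:5/2,V:5/2):49/4):17/8,(U:12,Y:12):39/8)
total length: 69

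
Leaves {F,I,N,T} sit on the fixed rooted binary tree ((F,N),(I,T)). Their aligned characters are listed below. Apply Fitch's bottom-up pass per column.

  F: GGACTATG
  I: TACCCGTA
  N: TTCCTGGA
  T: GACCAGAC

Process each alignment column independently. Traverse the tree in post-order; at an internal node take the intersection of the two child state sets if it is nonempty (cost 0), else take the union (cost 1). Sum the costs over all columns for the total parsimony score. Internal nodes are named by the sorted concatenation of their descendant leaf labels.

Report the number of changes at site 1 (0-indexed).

2

[col 0] FN: children F:{G}, N:{T} ∪→ {G,T}; cost 1
[col 0] IT: children I:{T}, T:{G} ∪→ {G,T}; cost 1
[col 0] FINT: children FN:{G,T}, IT:{G,T} ∩→ {G,T}; cost 0
[col 1] FN: children F:{G}, N:{T} ∪→ {G,T}; cost 1
[col 1] IT: children I:{A}, T:{A} ∩→ {A}; cost 0
[col 1] FINT: children FN:{G,T}, IT:{A} ∪→ {A,G,T}; cost 1
[col 2] FN: children F:{A}, N:{C} ∪→ {A,C}; cost 1
[col 2] IT: children I:{C}, T:{C} ∩→ {C}; cost 0
[col 2] FINT: children FN:{A,C}, IT:{C} ∩→ {C}; cost 0
[col 3] FN: children F:{C}, N:{C} ∩→ {C}; cost 0
[col 3] IT: children I:{C}, T:{C} ∩→ {C}; cost 0
[col 3] FINT: children FN:{C}, IT:{C} ∩→ {C}; cost 0
[col 4] FN: children F:{T}, N:{T} ∩→ {T}; cost 0
[col 4] IT: children I:{C}, T:{A} ∪→ {A,C}; cost 1
[col 4] FINT: children FN:{T}, IT:{A,C} ∪→ {A,C,T}; cost 1
[col 5] FN: children F:{A}, N:{G} ∪→ {A,G}; cost 1
[col 5] IT: children I:{G}, T:{G} ∩→ {G}; cost 0
[col 5] FINT: children FN:{A,G}, IT:{G} ∩→ {G}; cost 0
[col 6] FN: children F:{T}, N:{G} ∪→ {G,T}; cost 1
[col 6] IT: children I:{T}, T:{A} ∪→ {A,T}; cost 1
[col 6] FINT: children FN:{G,T}, IT:{A,T} ∩→ {T}; cost 0
[col 7] FN: children F:{G}, N:{A} ∪→ {A,G}; cost 1
[col 7] IT: children I:{A}, T:{C} ∪→ {A,C}; cost 1
[col 7] FINT: children FN:{A,G}, IT:{A,C} ∩→ {A}; cost 0
per-site changes: [2, 2, 1, 0, 2, 1, 2, 2]; total = 12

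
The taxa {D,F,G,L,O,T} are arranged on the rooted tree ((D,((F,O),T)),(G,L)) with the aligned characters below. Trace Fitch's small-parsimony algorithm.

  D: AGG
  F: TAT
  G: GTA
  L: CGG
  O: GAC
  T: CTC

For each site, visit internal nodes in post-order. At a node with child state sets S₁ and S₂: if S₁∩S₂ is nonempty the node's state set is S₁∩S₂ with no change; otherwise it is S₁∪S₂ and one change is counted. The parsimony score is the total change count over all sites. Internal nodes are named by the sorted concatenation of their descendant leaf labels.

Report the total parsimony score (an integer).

[col 0] FO: children F:{T}, O:{G} ∪→ {G,T}; cost 1
[col 0] FOT: children FO:{G,T}, T:{C} ∪→ {C,G,T}; cost 1
[col 0] DFOT: children D:{A}, FOT:{C,G,T} ∪→ {A,C,G,T}; cost 1
[col 0] GL: children G:{G}, L:{C} ∪→ {C,G}; cost 1
[col 0] DFGLOT: children DFOT:{A,C,G,T}, GL:{C,G} ∩→ {C,G}; cost 0
[col 1] FO: children F:{A}, O:{A} ∩→ {A}; cost 0
[col 1] FOT: children FO:{A}, T:{T} ∪→ {A,T}; cost 1
[col 1] DFOT: children D:{G}, FOT:{A,T} ∪→ {A,G,T}; cost 1
[col 1] GL: children G:{T}, L:{G} ∪→ {G,T}; cost 1
[col 1] DFGLOT: children DFOT:{A,G,T}, GL:{G,T} ∩→ {G,T}; cost 0
[col 2] FO: children F:{T}, O:{C} ∪→ {C,T}; cost 1
[col 2] FOT: children FO:{C,T}, T:{C} ∩→ {C}; cost 0
[col 2] DFOT: children D:{G}, FOT:{C} ∪→ {C,G}; cost 1
[col 2] GL: children G:{A}, L:{G} ∪→ {A,G}; cost 1
[col 2] DFGLOT: children DFOT:{C,G}, GL:{A,G} ∩→ {G}; cost 0
per-site changes: [4, 3, 3]; total = 10

10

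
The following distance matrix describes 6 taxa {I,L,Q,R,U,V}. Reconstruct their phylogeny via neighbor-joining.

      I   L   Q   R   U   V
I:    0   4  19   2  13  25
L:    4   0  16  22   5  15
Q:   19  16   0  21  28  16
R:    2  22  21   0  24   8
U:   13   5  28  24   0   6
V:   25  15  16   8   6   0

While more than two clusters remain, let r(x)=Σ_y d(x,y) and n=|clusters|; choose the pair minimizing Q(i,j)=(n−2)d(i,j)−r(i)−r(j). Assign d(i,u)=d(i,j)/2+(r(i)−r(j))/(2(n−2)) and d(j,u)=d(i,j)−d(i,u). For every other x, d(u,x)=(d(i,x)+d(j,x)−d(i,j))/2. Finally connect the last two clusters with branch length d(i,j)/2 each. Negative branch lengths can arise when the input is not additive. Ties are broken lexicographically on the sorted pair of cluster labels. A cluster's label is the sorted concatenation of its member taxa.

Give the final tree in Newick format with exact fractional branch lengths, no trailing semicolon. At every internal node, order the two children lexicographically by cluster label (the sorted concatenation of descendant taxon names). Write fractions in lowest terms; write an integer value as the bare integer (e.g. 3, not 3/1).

step 1: merge (I,R) at d=2, Q=-132; branch lengths I→-3/4, R→11/4; new cluster IR
  updated: d(IR,L)=12, d(IR,Q)=19, d(IR,U)=35/2, d(IR,V)=31/2
step 2: merge (U,V) at d=6, Q=-91; branch lengths U→11/3, V→7/3; new cluster UV
  updated: d(IR,UV)=27/2, d(L,UV)=7, d(Q,UV)=19
step 3: merge (IR,Q) at d=19, Q=-121/2; branch lengths IR→57/8, Q→95/8; new cluster IQR
  updated: d(IQR,L)=9/2, d(IQR,UV)=27/4
step 4: merge (IQR,L) at d=9/2, Q=-73/4; branch lengths IQR→17/8, L→19/8; new cluster ILQR
  updated: d(ILQR,UV)=37/8
step 5: merge (ILQR,UV) at d=37/8; branch lengths ILQR→37/16, UV→37/16; new cluster ILQRUV
final tree: ((((I:-3/4,R:11/4):57/8,Q:95/8):17/8,L:19/8):37/16,(U:11/3,V:7/3):37/16)
total length: 289/8

((((I:-3/4,R:11/4):57/8,Q:95/8):17/8,L:19/8):37/16,(U:11/3,V:7/3):37/16)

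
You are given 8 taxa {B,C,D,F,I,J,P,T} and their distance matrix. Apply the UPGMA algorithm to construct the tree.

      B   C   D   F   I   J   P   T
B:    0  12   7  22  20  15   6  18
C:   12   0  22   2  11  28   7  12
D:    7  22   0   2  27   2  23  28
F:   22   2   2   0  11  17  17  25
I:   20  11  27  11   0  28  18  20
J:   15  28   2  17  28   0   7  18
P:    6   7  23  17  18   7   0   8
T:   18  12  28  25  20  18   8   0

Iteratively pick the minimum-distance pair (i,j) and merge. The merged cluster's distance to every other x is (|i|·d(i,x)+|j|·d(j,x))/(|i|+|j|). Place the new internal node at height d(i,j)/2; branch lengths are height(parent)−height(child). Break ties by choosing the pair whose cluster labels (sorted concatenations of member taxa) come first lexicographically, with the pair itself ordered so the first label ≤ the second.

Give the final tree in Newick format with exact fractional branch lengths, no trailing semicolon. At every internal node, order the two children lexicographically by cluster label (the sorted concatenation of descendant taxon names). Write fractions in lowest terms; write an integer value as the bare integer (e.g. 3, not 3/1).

1. join C+F (d=2) ⇒ CF; edges |C|=1, |F|=1
  updated: d(B,CF)=17, d(CF,D)=12, d(CF,I)=11, d(CF,J)=45/2, d(CF,P)=12, d(CF,T)=37/2
2. join D+J (d=2) ⇒ DJ; edges |D|=1, |J|=1
  updated: d(B,DJ)=11, d(CF,DJ)=69/4, d(DJ,I)=55/2, d(DJ,P)=15, d(DJ,T)=23
3. join B+P (d=6) ⇒ BP; edges |B|=3, |P|=3
  updated: d(BP,CF)=29/2, d(BP,DJ)=13, d(BP,I)=19, d(BP,T)=13
4. join CF+I (d=11) ⇒ CFI; edges |CF|=9/2, |I|=11/2
  updated: d(BP,CFI)=16, d(CFI,DJ)=62/3, d(CFI,T)=19
5. join BP+DJ (d=13) ⇒ BDJP; edges |BP|=7/2, |DJ|=11/2
  updated: d(BDJP,CFI)=55/3, d(BDJP,T)=18
6. join BDJP+T (d=18) ⇒ BDJPT; edges |BDJP|=5/2, |T|=9
  updated: d(BDJPT,CFI)=277/15
7. join BDJPT+CFI (d=277/15) ⇒ BCDFIJPT; edges |BDJPT|=7/30, |CFI|=56/15
final tree: ((((B:3,P:3):7/2,(D:1,J:1):11/2):5/2,T:9):7/30,((C:1,F:1):9/2,I:11/2):56/15)
total length: 667/15

((((B:3,P:3):7/2,(D:1,J:1):11/2):5/2,T:9):7/30,((C:1,F:1):9/2,I:11/2):56/15)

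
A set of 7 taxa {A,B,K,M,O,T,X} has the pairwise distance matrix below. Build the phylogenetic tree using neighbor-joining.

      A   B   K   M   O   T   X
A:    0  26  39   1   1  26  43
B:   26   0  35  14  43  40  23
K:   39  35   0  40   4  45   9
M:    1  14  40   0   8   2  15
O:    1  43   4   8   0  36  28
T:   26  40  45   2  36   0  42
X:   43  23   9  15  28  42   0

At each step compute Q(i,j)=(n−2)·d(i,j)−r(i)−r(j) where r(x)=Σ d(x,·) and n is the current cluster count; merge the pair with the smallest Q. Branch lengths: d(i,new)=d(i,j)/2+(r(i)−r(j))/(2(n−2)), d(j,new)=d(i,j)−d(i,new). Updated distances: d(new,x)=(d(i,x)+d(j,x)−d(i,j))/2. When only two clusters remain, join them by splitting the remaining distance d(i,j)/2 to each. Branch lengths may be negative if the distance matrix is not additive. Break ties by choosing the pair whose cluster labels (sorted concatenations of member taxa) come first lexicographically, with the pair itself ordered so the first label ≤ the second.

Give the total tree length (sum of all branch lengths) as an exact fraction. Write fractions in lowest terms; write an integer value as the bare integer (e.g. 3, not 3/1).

step 1: merge (K,X) at d=9, Q=-287; branch lengths K→57/10, X→33/10; new cluster KX
  updated: d(A,KX)=73/2, d(B,KX)=49/2, d(KX,M)=23, d(KX,O)=23/2, d(KX,T)=39
step 2: merge (KX,O) at d=23/2, Q=-188; branch lengths KX→81/8, O→11/8; new cluster KOX
  updated: d(A,KOX)=13, d(B,KOX)=28, d(KOX,M)=39/4, d(KOX,T)=127/4
step 3: merge (M,T) at d=2, Q=-241/2; branch lengths M→-67/6, T→79/6; new cluster MT
  updated: d(A,MT)=25/2, d(B,MT)=26, d(KOX,MT)=79/4
step 4: merge (A,KOX) at d=13, Q=-345/4; branch lengths A→67/16, KOX→141/16; new cluster AKOX
  updated: d(AKOX,B)=41/2, d(AKOX,MT)=77/8
step 5: merge (AKOX,B) at d=41/2, Q=-449/8; branch lengths AKOX→33/16, B→295/16; new cluster ABKOX
  updated: d(ABKOX,MT)=121/16
step 6: merge (ABKOX,MT) at d=121/16; branch lengths ABKOX→121/32, MT→121/32; new cluster ABKMOTX
final tree: (((A:67/16,((K:57/10,X:33/10):81/8,O:11/8):141/16):33/16,B:295/16):121/32,(M:-67/6,T:79/6):121/32)
total length: 1017/16

1017/16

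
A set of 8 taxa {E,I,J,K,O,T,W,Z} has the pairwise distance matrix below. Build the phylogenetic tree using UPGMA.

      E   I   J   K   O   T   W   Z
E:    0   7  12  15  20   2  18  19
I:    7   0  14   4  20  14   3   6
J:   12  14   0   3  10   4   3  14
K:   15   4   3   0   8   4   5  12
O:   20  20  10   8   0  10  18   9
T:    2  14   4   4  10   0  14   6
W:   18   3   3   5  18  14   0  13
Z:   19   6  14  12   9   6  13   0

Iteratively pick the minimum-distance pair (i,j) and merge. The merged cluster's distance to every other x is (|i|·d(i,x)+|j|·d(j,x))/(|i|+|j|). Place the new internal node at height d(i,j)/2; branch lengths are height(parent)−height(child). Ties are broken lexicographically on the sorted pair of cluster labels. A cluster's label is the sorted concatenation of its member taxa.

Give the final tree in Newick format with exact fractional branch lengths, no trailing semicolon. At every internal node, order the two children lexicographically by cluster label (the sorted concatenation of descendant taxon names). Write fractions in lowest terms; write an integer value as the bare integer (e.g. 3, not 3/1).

iteration 1: select E,T (d=2); attach at lengths (1, 1); label the merged cluster ET
  updated: d(ET,I)=21/2, d(ET,J)=8, d(ET,K)=19/2, d(ET,O)=15, d(ET,W)=16, d(ET,Z)=25/2
iteration 2: select I,W (d=3); attach at lengths (3/2, 3/2); label the merged cluster IW
  updated: d(ET,IW)=53/4, d(IW,J)=17/2, d(IW,K)=9/2, d(IW,O)=19, d(IW,Z)=19/2
iteration 3: select J,K (d=3); attach at lengths (3/2, 3/2); label the merged cluster JK
  updated: d(ET,JK)=35/4, d(IW,JK)=13/2, d(JK,O)=9, d(JK,Z)=13
iteration 4: select IW,JK (d=13/2); attach at lengths (7/4, 7/4); label the merged cluster IJKW
  updated: d(ET,IJKW)=11, d(IJKW,O)=14, d(IJKW,Z)=45/4
iteration 5: select O,Z (d=9); attach at lengths (9/2, 9/2); label the merged cluster OZ
  updated: d(ET,OZ)=55/4, d(IJKW,OZ)=101/8
iteration 6: select ET,IJKW (d=11); attach at lengths (9/2, 9/4); label the merged cluster EIJKTW
  updated: d(EIJKTW,OZ)=13
iteration 7: select EIJKTW,OZ (d=13); attach at lengths (1, 2); label the merged cluster EIJKOTWZ
final tree: (((E:1,T:1):9/2,((I:3/2,W:3/2):7/4,(J:3/2,K:3/2):7/4):9/4):1,(O:9/2,Z:9/2):2)
total length: 121/4

(((E:1,T:1):9/2,((I:3/2,W:3/2):7/4,(J:3/2,K:3/2):7/4):9/4):1,(O:9/2,Z:9/2):2)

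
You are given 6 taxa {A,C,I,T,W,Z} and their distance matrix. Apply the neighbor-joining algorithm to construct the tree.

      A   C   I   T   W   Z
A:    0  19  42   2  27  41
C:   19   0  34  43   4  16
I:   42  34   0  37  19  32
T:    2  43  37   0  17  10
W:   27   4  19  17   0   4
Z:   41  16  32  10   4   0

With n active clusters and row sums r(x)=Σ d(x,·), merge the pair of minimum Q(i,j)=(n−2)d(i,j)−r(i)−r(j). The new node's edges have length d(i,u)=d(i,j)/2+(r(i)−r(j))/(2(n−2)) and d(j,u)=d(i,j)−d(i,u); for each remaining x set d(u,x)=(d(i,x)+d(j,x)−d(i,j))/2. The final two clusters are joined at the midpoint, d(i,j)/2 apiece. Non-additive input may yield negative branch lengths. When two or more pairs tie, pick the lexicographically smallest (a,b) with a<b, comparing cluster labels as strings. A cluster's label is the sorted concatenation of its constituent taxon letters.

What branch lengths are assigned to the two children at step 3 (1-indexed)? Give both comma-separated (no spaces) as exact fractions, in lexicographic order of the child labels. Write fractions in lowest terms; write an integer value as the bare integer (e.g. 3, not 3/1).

iteration 1: select A,T (d=2, Q=-232); attach at lengths (15/4, -7/4); label the merged cluster AT
  updated: d(AT,C)=30, d(AT,I)=77/2, d(AT,W)=21, d(AT,Z)=49/2
iteration 2: select AT,I (d=77/2, Q=-122); attach at lengths (53/3, 125/6); label the merged cluster AIT
  updated: d(AIT,C)=51/4, d(AIT,W)=3/4, d(AIT,Z)=9
iteration 3: select AIT,Z (d=9, Q=-67/2); attach at lengths (23/8, 49/8); label the merged cluster AITZ
  updated: d(AITZ,C)=79/8, d(AITZ,W)=-17/8
iteration 4: select AITZ,C (d=79/8, Q=-47/4); attach at lengths (15/8, 8); label the merged cluster ACITZ
  updated: d(ACITZ,W)=-4
iteration 5: select ACITZ,W (d=-4); attach at lengths (-2, -2); label the merged cluster ACITWZ
final tree: (((((A:15/4,T:-7/4):53/3,I:125/6):23/8,Z:49/8):15/8,C:8):-2,W:-2)
total length: 443/8

23/8,49/8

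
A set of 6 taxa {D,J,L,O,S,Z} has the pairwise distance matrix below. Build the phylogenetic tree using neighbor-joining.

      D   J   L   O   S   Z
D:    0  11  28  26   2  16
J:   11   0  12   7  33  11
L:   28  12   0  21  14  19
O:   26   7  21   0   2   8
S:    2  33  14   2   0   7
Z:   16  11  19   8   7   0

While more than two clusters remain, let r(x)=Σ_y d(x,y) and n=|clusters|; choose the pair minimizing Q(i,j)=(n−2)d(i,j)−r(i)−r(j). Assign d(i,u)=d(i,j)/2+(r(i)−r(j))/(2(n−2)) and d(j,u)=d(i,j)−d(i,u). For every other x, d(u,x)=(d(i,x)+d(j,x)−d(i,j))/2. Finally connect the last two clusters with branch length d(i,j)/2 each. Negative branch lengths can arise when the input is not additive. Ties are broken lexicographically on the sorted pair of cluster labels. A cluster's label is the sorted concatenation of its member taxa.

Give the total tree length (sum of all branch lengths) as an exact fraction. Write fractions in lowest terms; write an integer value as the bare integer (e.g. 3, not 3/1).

iteration 1: select D,S (d=2, Q=-133); attach at lengths (33/8, -17/8); label the merged cluster DS
  updated: d(DS,J)=21, d(DS,L)=20, d(DS,O)=13, d(DS,Z)=21/2
iteration 2: select J,L (d=12, Q=-87); attach at lengths (5/2, 19/2); label the merged cluster JL
  updated: d(DS,JL)=29/2, d(JL,O)=8, d(JL,Z)=9
iteration 3: select DS,Z (d=21/2, Q=-89/2); attach at lengths (63/8, 21/8); label the merged cluster DSZ
  updated: d(DSZ,JL)=13/2, d(DSZ,O)=21/4
iteration 4: select DSZ,JL (d=13/2, Q=-79/4); attach at lengths (15/8, 37/8); label the merged cluster DJLSZ
  updated: d(DJLSZ,O)=27/8
iteration 5: select DJLSZ,O (d=27/8); attach at lengths (27/16, 27/16); label the merged cluster DJLOSZ
final tree: ((((D:33/8,S:-17/8):63/8,Z:21/8):15/8,(J:5/2,L:19/2):37/8):27/16,O:27/16)
total length: 275/8

275/8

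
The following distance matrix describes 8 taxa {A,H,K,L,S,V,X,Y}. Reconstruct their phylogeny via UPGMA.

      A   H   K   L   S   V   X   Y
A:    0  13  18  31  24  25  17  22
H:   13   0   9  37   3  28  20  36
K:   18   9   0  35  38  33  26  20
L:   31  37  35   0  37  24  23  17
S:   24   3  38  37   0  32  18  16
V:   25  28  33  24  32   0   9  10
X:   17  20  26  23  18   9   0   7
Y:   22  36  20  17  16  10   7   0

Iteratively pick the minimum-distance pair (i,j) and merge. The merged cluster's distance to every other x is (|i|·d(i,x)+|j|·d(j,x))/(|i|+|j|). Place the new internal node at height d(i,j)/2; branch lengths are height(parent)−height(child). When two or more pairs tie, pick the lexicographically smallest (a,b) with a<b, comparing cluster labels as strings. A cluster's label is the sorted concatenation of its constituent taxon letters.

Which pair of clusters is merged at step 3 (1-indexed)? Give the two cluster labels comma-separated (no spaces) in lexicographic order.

iteration 1: select H,S (d=3); attach at lengths (3/2, 3/2); label the merged cluster HS
  updated: d(A,HS)=37/2, d(HS,K)=47/2, d(HS,L)=37, d(HS,V)=30, d(HS,X)=19, d(HS,Y)=26
iteration 2: select X,Y (d=7); attach at lengths (7/2, 7/2); label the merged cluster XY
  updated: d(A,XY)=39/2, d(HS,XY)=45/2, d(K,XY)=23, d(L,XY)=20, d(V,XY)=19/2
iteration 3: select V,XY (d=19/2); attach at lengths (19/4, 5/4); label the merged cluster VXY
  updated: d(A,VXY)=64/3, d(HS,VXY)=25, d(K,VXY)=79/3, d(L,VXY)=64/3
iteration 4: select A,K (d=18); attach at lengths (9, 9); label the merged cluster AK
  updated: d(AK,HS)=21, d(AK,L)=33, d(AK,VXY)=143/6
iteration 5: select AK,HS (d=21); attach at lengths (3/2, 9); label the merged cluster AHKS
  updated: d(AHKS,L)=35, d(AHKS,VXY)=293/12
iteration 6: select L,VXY (d=64/3); attach at lengths (32/3, 71/12); label the merged cluster LVXY
  updated: d(AHKS,LVXY)=433/16
iteration 7: select AHKS,LVXY (d=433/16); attach at lengths (97/32, 275/96); label the merged cluster AHKLSVXY
final tree: (((A:9,K:9):3/2,(H:3/2,S:3/2):9):97/32,(L:32/3,(V:19/4,(X:7/2,Y:7/2):5/4):71/12):275/96)
total length: 3215/48

V,XY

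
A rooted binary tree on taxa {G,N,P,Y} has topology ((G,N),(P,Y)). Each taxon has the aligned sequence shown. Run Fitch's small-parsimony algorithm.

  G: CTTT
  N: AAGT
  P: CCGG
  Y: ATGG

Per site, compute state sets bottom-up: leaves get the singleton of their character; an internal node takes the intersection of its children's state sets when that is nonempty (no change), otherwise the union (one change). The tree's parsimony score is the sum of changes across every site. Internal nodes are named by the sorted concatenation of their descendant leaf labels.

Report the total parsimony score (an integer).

6

site 0, node GN: G={C} ∪ N={A} → {A,C} (+1)
site 0, node PY: P={C} ∪ Y={A} → {A,C} (+1)
site 0, node GNPY: GN={A,C} ∩ PY={A,C} → {A,C} (+0)
site 1, node GN: G={T} ∪ N={A} → {A,T} (+1)
site 1, node PY: P={C} ∪ Y={T} → {C,T} (+1)
site 1, node GNPY: GN={A,T} ∩ PY={C,T} → {T} (+0)
site 2, node GN: G={T} ∪ N={G} → {G,T} (+1)
site 2, node PY: P={G} ∩ Y={G} → {G} (+0)
site 2, node GNPY: GN={G,T} ∩ PY={G} → {G} (+0)
site 3, node GN: G={T} ∩ N={T} → {T} (+0)
site 3, node PY: P={G} ∩ Y={G} → {G} (+0)
site 3, node GNPY: GN={T} ∪ PY={G} → {G,T} (+1)
per-site changes: [2, 2, 1, 1]; total = 6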